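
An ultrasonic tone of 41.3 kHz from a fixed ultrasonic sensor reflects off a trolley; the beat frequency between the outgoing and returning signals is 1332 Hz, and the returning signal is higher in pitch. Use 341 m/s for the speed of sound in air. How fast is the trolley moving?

5.4 m/s

Double Doppler shift off a moving reflector: f₂ = f₀ · (v + u)/(v − u) (u > 0 toward emitter).
Returning signal is higher, so f₂ = f₀ + Δf = 41300 + 1332 = 42632 Hz.
Rearranging, u = v · (f₂ − f₀)/(f₂ + f₀) = 341 × 1332/83932 ≈ 5.4 m/s.
So the trolley is moving at 5.4 m/s toward the emitter.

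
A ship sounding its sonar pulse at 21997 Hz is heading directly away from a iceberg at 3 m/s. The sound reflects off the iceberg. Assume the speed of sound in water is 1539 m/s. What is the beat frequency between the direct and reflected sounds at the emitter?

The iceberg receives the sound from a moving source: f₁ = f₀ · v/(v + v_e) = 21997 × 1539/1542 ≈ 21954.2 Hz.
On the return leg the ship is a moving observer: f₂ = f₁ · (v − v_e)/v = 21954.2 × 1536/1539 ≈ 21911.4 Hz.
Beat against the emitted tone: |f₂ − f₀| = 2v_e·f₀/(v + v_e) = 2 × 3 × 21997/1542 ≈ 86 Hz.

86 Hz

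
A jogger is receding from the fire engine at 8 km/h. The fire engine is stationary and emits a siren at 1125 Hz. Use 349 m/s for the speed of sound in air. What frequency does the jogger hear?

1118 Hz

8 km/h = 2.222 m/s.
Only the observer moves, away from the source, so f' = f · (v − v_o)/v.
f' = 1125 × (349 − 2.222)/349 = 1125 × 346.78/349 ≈ 1118 Hz.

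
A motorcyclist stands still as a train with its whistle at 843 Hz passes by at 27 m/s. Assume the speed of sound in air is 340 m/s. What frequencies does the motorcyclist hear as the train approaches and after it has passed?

Approaching: f₁ = f · v/(v − v_s) = 843 × 340/313 ≈ 916 Hz.
Receding: f₂ = f · v/(v + v_s) = 843 × 340/367 ≈ 781 Hz.

916 Hz approaching; 781 Hz receding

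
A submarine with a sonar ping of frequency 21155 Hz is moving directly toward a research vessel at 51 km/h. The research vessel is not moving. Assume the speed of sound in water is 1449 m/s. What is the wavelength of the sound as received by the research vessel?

6.8 cm

51 km/h = 14.17 m/s.
Only the source moves, toward the listener, so f' = f · v/(v − v_s).
f' = 21155 × 1449/(1449 − 14.17) ≈ 21364 Hz.
λ' = v/f' = 1449/21363.9 ≈ 6.8 cm.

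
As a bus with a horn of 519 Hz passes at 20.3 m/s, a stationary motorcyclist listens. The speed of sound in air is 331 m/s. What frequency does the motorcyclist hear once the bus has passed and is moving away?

Receding: f₂ = f · v/(v + v_s) = 519 × 331/351.3 ≈ 489 Hz.

489 Hz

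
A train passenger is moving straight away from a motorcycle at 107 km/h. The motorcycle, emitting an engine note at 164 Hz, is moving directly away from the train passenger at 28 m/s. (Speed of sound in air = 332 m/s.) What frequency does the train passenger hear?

138 Hz

107 km/h = 29.72 m/s.
With source receding and observer receding, f' = f · (v − v_o)/(v + v_s).
f' = 164 × (332 − 29.72)/(332 + 28) = 164 × 302.28/360 ≈ 138 Hz.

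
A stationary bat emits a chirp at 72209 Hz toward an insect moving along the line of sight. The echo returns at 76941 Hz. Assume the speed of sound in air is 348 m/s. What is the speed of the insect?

11.0 m/s

Double Doppler shift off a moving reflector: f₂ = f₀ · (v + u)/(v − u) (u > 0 toward emitter).
Rearranging, u = v · (f₂ − f₀)/(f₂ + f₀) = 348 × 4732/149150 ≈ 11.0 m/s.
So the insect is moving at 11.0 m/s toward the emitter.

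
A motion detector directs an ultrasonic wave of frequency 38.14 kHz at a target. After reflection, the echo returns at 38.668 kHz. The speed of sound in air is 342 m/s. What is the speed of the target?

Double Doppler shift off a moving reflector: f₂ = f₀ · (v + u)/(v − u) (u > 0 toward emitter).
Rearranging, u = v · (f₂ − f₀)/(f₂ + f₀) = 342 × 0.528/76.808 ≈ 2.35 m/s.
So the target is moving at 2.35 m/s toward the emitter.

2.35 m/s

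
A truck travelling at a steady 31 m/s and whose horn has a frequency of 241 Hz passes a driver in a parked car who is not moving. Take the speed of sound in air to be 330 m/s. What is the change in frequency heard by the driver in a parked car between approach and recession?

45.7 Hz

Approaching: f₁ = f · v/(v − v_s) = 241 × 330/299 ≈ 266.0 Hz.
Receding: f₂ = f · v/(v + v_s) = 241 × 330/361 ≈ 220.3 Hz.
Drop: f₁ − f₂ = 2f·v·v_s/(v² − v_s²) = 2 × 241 × 330 × 31/(330² − 31²) ≈ 45.7 Hz.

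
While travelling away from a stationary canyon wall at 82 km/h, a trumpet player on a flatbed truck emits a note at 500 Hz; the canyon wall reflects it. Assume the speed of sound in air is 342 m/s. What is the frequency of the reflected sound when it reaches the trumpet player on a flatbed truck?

82 km/h = 22.78 m/s.
The canyon wall receives the sound from a moving source: f₁ = f₀ · v/(v + v_e) = 500 × 342/364.78 ≈ 469 Hz.
On the return leg the trumpet player on a flatbed truck is a moving observer: f₂ = f₁ · (v − v_e)/v = 469 × 319.22/342 ≈ 438 Hz.
Equivalently f₂ = f₀ · (v − v_e)/(v + v_e).

438 Hz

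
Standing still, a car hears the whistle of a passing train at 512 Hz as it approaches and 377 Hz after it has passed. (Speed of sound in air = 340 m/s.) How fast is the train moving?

f₁/f₂ = (v + v_s)/(v − v_s), so v_s = v · (f₁ − f₂)/(f₁ + f₂).
v_s = 340 × (512 − 377)/(512 + 377) = 340 × 135/889 ≈ 52 m/s.

52 m/s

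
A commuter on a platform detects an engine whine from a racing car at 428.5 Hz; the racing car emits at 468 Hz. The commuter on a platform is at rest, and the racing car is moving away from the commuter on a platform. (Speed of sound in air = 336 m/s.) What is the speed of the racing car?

31 m/s

f' = f · v/(v + v_s) ⇒ v_s = v · |1 − f/f'|.
v_s = 336 × |1 − 468/428.5| = 336 × 0.09218 ≈ 31 m/s.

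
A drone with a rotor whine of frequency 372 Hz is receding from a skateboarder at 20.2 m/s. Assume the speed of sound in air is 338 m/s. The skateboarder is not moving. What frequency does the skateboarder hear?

351 Hz

With the source moving away from a stationary observer, f' = f · v/(v + v_s).
f' = 372 × 338/(338 + 20.2) = 372 × 338/358.2 ≈ 351 Hz.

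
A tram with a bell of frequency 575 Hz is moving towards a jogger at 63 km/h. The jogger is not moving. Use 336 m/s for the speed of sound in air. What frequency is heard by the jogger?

607 Hz

63 km/h = 17.5 m/s.
With the source moving toward a stationary observer, f' = f · v/(v − v_s).
f' = 575 × 336/(336 − 17.5) = 575 × 336/318.5 ≈ 607 Hz.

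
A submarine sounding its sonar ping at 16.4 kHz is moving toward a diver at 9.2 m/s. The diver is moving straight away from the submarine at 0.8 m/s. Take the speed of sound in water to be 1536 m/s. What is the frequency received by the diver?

16.49 kHz

General Doppler shift: f' = f · (v − v_o)/(v − v_s).
f' = 16.4 × (1536 − 0.8)/(1536 − 9.2) = 16.4 × 1535.2/1526.8 ≈ 16.49 kHz.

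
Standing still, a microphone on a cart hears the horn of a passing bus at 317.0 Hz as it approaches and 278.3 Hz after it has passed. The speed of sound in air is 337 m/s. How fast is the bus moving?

21.9 m/s

f₁/f₂ = (v + v_s)/(v − v_s), so v_s = v · (f₁ − f₂)/(f₁ + f₂).
v_s = 337 × (317.0 − 278.3)/(317.0 + 278.3) = 337 × 38.7/595.3 ≈ 21.9 m/s.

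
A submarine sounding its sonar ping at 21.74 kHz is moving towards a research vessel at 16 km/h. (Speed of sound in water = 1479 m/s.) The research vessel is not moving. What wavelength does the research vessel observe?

16 km/h = 4.444 m/s.
Moving source, stationary observer: f' = f · v/(v − v_s) since the source is approaching.
f' = 21.74 × 1479/(1479 − 4.444) ≈ 21.8 kHz.
λ' = v/f' = 1479/21805.5 ≈ 6.8 cm.

6.8 cm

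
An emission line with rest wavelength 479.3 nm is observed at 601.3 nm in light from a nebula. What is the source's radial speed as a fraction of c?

0.223

λ'/λ₀ = 1.2545 > 1 (redshift), so the source is receding.
λ'/λ₀ = √((1 + β)/(1 − β)) for a receding source ⇒ β = (r² − 1)/(r² + 1) with r = λ'/λ₀.
β = (1.5739 − 1)/(1.5739 + 1) ≈ 0.223.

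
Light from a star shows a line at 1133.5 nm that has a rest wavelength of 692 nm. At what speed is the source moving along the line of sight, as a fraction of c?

λ'/λ₀ = 1.6380 > 1 (redshift), so the source is receding.
λ'/λ₀ = √((1 + β)/(1 − β)) for a receding source ⇒ β = (r² − 1)/(r² + 1) with r = λ'/λ₀.
β = (2.6831 − 1)/(2.6831 + 1) ≈ 0.457.

0.457c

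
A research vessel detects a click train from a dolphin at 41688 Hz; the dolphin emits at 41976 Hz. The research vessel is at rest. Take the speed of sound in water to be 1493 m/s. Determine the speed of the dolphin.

f' < f, so the dolphin is receding.
f' = f · v/(v + v_s) ⇒ v_s = v · |1 − f/f'|.
v_s = 1493 × |1 − 41976/41688| = 1493 × 0.006908 ≈ 10.3 m/s.

10.3 m/s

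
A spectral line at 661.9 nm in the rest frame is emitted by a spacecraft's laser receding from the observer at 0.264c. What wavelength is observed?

Relativistic Doppler for wavelength: λ' = λ₀ · √((1 + β)/(1 − β)).
λ' = 661.9 × √(1.2640/0.7360) = 661.9 × 1.31049 ≈ 867.4 nm.

867.4 nm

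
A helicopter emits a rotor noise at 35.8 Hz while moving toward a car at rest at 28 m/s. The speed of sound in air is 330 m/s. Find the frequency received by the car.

39.1 Hz

With the source moving toward a stationary observer, f' = f · v/(v − v_s).
f' = 35.8 × 330/(330 − 28) = 35.8 × 330/302 ≈ 39.1 Hz.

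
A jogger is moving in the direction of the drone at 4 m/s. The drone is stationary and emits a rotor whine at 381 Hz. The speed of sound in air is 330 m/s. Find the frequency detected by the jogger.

386 Hz

Moving observer, stationary source: f' = f · (v + v_o)/v.
f' = 381 × (330 + 4)/330 = 381 × 334/330 ≈ 386 Hz.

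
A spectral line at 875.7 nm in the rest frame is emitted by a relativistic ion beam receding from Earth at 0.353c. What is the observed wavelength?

Relativistic Doppler for wavelength: λ' = λ₀ · √((1 + β)/(1 − β)).
λ' = 875.7 × √(1.3530/0.6470) = 875.7 × 1.44609 ≈ 1266.3 nm.

1266.3 nm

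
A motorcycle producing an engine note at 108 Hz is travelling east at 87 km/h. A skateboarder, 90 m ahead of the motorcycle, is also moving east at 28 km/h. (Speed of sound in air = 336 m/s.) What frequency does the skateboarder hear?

87 km/h = 24.17 m/s; 28 km/h = 7.778 m/s.
The skateboarder is ahead, so the motorcycle is moving toward it while the skateboarder is moving away from the motorcycle.
General Doppler shift: f' = f · (v − v_o)/(v − v_s).
f' = 108 × (336 − 7.778)/(336 − 24.17) = 108 × 328.22/311.83 ≈ 114 Hz.

114 Hz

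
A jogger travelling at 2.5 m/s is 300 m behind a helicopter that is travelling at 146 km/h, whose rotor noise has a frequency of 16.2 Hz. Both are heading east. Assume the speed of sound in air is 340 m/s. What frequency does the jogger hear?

146 km/h = 40.56 m/s.
The jogger is behind, so the helicopter is moving away from it while the jogger is moving toward the helicopter.
General Doppler shift: f' = f · (v + v_o)/(v + v_s).
f' = 16.2 × (340 + 2.5)/(340 + 40.56) = 16.2 × 342.5/380.56 ≈ 14.6 Hz.

14.6 Hz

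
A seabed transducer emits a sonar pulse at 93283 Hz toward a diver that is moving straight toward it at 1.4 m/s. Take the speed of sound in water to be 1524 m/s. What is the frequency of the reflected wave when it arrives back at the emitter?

93455 Hz

At the diver (a moving observer), f₁ = f₀ · (v + u)/v = 93283 × 1525.4/1524 ≈ 93369 Hz.
The reflection then acts as a moving source: f₂ = f₁ · v/(v − u) ≈ 93455 Hz.
Equivalently f₂ = f₀ · (v + u)/(v − u).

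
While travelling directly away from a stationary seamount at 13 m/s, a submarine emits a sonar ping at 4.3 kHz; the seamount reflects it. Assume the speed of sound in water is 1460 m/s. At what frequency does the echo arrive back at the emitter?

The seamount receives the sound from a moving source: f₁ = f₀ · v/(v + v_e) = 4.3 × 1460/1473 ≈ 4.26 kHz.
On the return leg the submarine is a moving observer: f₂ = f₁ · (v − v_e)/v = 4.26 × 1447/1460 ≈ 4.22 kHz.

4.22 kHz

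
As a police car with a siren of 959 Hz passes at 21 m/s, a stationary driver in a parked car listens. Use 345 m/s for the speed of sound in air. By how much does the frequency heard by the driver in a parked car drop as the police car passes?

Approaching: f₁ = f · v/(v − v_s) = 959 × 345/324 ≈ 1021 Hz.
Receding: f₂ = f · v/(v + v_s) = 959 × 345/366 ≈ 904 Hz.
Drop: f₁ − f₂ = 2f·v·v_s/(v² − v_s²) = 2 × 959 × 345 × 21/(345² − 21²) ≈ 117 Hz.

117 Hz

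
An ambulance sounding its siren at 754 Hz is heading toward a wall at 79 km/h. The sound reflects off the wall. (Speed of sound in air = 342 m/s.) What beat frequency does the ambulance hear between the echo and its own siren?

79 km/h = 21.94 m/s.
The wall receives the sound from a moving source: f₁ = f₀ · v/(v − v_e) = 754 × 342/320.06 ≈ 805.7 Hz.
On the return leg the ambulance is a moving observer: f₂ = f₁ · (v + v_e)/v = 805.7 × 363.94/342 ≈ 857.4 Hz.
Beat against the emitted tone: |f₂ − f₀| = 2v_e·f₀/(v − v_e) = 2 × 21.94 × 754/320.06 ≈ 103 Hz.

103 Hz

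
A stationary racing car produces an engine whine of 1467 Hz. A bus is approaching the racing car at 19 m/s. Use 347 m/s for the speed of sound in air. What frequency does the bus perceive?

1547 Hz

Moving observer, stationary source: f' = f · (v + v_o)/v.
f' = 1467 × (347 + 19)/347 = 1467 × 366/347 ≈ 1547 Hz.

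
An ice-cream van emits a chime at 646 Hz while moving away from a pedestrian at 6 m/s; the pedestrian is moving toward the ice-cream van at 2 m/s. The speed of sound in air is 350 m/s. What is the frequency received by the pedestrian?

General Doppler shift: f' = f · (v + v_o)/(v + v_s).
f' = 646 × (350 + 2)/(350 + 6) = 646 × 352/356 ≈ 639 Hz.

639 Hz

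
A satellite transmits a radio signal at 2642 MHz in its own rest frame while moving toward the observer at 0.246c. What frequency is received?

3396.3 MHz

Relativistic Doppler for frequency: f' = f₀ · √((1 + β)/(1 − β)).
f' = 2642 × √(1.2460/0.7540) = 2642 × 1.28550 ≈ 3396.3 MHz.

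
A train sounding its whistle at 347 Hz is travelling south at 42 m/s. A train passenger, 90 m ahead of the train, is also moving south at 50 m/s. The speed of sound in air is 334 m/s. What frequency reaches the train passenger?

The train passenger is ahead, so the train is moving toward it while the train passenger is moving away from the train.
With source approaching and observer receding, f' = f · (v − v_o)/(v − v_s).
f' = 347 × (334 − 50)/(334 − 42) = 347 × 284/292 ≈ 337 Hz.

337 Hz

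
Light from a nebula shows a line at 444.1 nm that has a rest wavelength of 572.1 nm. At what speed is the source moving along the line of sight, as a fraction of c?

0.248

λ'/λ₀ = 0.7763 < 1 (blueshift), so the source is approaching.
λ'/λ₀ = √((1 − β)/(1 + β)) for an approaching source ⇒ β = (1 − r²)/(1 + r²) with r = λ'/λ₀.
β = (1 − 0.6026)/(1 + 0.6026) ≈ 0.248.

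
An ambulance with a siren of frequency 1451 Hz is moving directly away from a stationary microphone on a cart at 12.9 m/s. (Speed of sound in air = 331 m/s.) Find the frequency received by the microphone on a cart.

1397 Hz

With the source moving away from a stationary observer, f' = f · v/(v + v_s).
f' = 1451 × 331/(331 + 12.9) = 1451 × 331/343.9 ≈ 1397 Hz.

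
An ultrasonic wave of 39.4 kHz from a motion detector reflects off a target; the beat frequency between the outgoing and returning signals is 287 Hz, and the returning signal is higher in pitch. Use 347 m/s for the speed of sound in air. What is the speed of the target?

Double Doppler shift off a moving reflector: f₂ = f₀ · (v + u)/(v − u) (u > 0 toward emitter).
Returning signal is higher, so f₂ = f₀ + Δf = 39400 + 287 = 39687 Hz.
Rearranging, u = v · (f₂ − f₀)/(f₂ + f₀) = 347 × 287/79087 ≈ 1.26 m/s.
So the target is moving at 1.26 m/s toward the emitter.

1.26 m/s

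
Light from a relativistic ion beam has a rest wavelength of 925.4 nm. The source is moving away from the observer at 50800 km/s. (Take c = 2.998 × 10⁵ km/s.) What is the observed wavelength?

1098.1 nm

β = v/c = 50800/299800 = 0.1694.
Relativistic Doppler for wavelength: λ' = λ₀ · √((1 + β)/(1 − β)).
λ' = 925.4 × √(1.1694/0.8306) = 925.4 × 1.18661 ≈ 1098.1 nm.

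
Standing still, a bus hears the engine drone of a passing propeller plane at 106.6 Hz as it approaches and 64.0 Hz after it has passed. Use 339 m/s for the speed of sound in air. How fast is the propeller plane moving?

85 m/s

f₁/f₂ = (v + v_s)/(v − v_s), so v_s = v · (f₁ − f₂)/(f₁ + f₂).
v_s = 339 × (106.6 − 64.0)/(106.6 + 64.0) = 339 × 42.6/170.6 ≈ 85 m/s.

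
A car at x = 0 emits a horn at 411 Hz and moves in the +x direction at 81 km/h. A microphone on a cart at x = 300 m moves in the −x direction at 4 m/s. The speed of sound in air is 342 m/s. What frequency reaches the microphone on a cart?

81 km/h = 22.5 m/s.
The observer lies on the +x side, so the source is heading toward the observer and the observer is heading toward the source.
Both move, so f' = f · (v + v_o)/(v − v_s).
f' = 411 × (342 + 4)/(342 − 22.5) = 411 × 346/319.5 ≈ 445 Hz.

445 Hz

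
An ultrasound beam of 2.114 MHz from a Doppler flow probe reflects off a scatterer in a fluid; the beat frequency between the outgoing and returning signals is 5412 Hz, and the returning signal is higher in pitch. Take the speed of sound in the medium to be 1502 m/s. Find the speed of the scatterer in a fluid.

1.92 m/s

Double Doppler shift off a moving reflector: f₂ = f₀ · (v + u)/(v − u) (u > 0 toward emitter).
Returning signal is higher, so f₂ = f₀ + Δf = 2114000 + 5412 = 2119412 Hz.
Rearranging, u = v · (f₂ − f₀)/(f₂ + f₀) = 1502 × 5412/4233412 ≈ 1.92 m/s.
So the scatterer in a fluid is moving at 1.92 m/s toward the emitter.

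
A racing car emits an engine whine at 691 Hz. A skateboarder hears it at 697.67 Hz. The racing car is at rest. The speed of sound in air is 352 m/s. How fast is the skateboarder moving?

3.4 m/s

f' > f, so the skateboarder is approaching.
f' = f · (v + v_o)/v ⇒ v_o = v · |f'/f − 1|.
v_o = 352 × |697.67/691 − 1| = 352 × 0.009653 ≈ 3.4 m/s.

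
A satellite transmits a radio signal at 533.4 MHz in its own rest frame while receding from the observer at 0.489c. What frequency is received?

Relativistic Doppler for frequency: f' = f₀ · √((1 − β)/(1 + β)).
f' = 533.4 × √(0.5110/1.4890) = 533.4 × 0.58582 ≈ 312.5 MHz.

312.5 MHz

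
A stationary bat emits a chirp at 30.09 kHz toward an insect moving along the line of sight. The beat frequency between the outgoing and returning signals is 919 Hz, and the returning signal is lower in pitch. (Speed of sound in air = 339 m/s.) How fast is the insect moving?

5.3 m/s

Double Doppler shift off a moving reflector: f₂ = f₀ · (v + u)/(v − u) (u > 0 toward emitter).
Returning signal is lower, so f₂ = f₀ − Δf = 30090 − 919 = 29171 Hz.
Rearranging, u = v · (f₂ − f₀)/(f₂ + f₀) = 339 × -919/59261 ≈ -5.3 m/s.
So the insect is moving at 5.3 m/s away from the emitter.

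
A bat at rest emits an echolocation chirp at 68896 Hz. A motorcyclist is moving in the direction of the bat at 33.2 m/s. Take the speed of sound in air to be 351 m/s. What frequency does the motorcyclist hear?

Only the observer moves, toward the source, so f' = f · (v + v_o)/v.
f' = 68896 × (351 + 33.2)/351 = 68896 × 384.2/351 ≈ 75413 Hz.

75413 Hz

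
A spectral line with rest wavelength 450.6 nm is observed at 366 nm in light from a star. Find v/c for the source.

0.205c

λ'/λ₀ = 0.8123 < 1 (blueshift), so the source is approaching.
λ'/λ₀ = √((1 − β)/(1 + β)) for an approaching source ⇒ β = (1 − r²)/(1 + r²) with r = λ'/λ₀.
β = (1 − 0.6598)/(1 + 0.6598) ≈ 0.205.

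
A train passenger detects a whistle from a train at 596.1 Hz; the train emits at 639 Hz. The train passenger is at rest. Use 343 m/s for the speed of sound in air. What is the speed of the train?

24.7 m/s

f' < f, so the train is receding.
f' = f · v/(v + v_s) ⇒ v_s = v · |1 − f/f'|.
v_s = 343 × |1 − 639/596.1| = 343 × 0.07197 ≈ 24.7 m/s.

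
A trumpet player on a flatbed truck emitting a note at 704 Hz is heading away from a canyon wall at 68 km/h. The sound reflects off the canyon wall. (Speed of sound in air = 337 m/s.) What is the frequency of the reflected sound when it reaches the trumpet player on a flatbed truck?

629 Hz

68 km/h = 18.89 m/s.
The canyon wall receives the sound from a moving source: f₁ = f₀ · v/(v + v_e) = 704 × 337/355.89 ≈ 667 Hz.
On the return leg the trumpet player on a flatbed truck is a moving observer: f₂ = f₁ · (v − v_e)/v = 667 × 318.11/337 ≈ 629 Hz.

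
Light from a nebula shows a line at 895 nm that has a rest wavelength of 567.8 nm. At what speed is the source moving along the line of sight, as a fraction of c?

λ'/λ₀ = 1.5763 > 1 (redshift), so the source is receding.
λ'/λ₀ = √((1 + β)/(1 − β)) for a receding source ⇒ β = (r² − 1)/(r² + 1) with r = λ'/λ₀.
β = (2.4846 − 1)/(2.4846 + 1) ≈ 0.426.

0.426c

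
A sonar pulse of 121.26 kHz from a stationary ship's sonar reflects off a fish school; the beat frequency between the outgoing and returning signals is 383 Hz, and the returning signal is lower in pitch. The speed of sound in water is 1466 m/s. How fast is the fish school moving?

Double Doppler shift off a moving reflector: f₂ = f₀ · (v + u)/(v − u) (u > 0 toward emitter).
Returning signal is lower, so f₂ = f₀ − Δf = 121260 − 383 = 120877 Hz.
Rearranging, u = v · (f₂ − f₀)/(f₂ + f₀) = 1466 × -383/242137 ≈ -2.32 m/s.
So the fish school is moving at 2.32 m/s away from the emitter.

2.32 m/s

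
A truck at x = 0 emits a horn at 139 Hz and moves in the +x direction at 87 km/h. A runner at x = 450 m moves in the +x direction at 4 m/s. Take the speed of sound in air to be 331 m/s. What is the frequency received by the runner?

148 Hz

87 km/h = 24.17 m/s.
The observer lies on the +x side, so the source is heading toward the observer and the observer is heading away from the source.
With source approaching and observer receding, f' = f · (v − v_o)/(v − v_s).
f' = 139 × (331 − 4)/(331 − 24.17) = 139 × 327/306.83 ≈ 148 Hz.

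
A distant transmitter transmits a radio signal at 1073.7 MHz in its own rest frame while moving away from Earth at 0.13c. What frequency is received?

942.1 MHz

Relativistic Doppler for frequency: f' = f₀ · √((1 − β)/(1 + β)).
f' = 1073.7 × √(0.8700/1.1300) = 1073.7 × 0.87745 ≈ 942.1 MHz.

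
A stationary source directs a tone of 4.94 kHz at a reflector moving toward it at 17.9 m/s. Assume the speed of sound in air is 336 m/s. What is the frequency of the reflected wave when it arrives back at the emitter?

5.50 kHz

The reflector first receives the wave as a moving observer: f₁ = f₀ · (v + u)/v = 4.94 × (336 + 17.9)/336 ≈ 5.20 kHz.
On reflection it acts as a source moving toward the stationary detector: f₂ = f₁ · v/(v − u) = 5.20 × 336/318.1 ≈ 5.50 kHz.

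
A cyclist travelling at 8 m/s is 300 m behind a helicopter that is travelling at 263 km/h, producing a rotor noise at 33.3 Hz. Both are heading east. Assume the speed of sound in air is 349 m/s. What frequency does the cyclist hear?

263 km/h = 73.06 m/s.
The cyclist is behind, so the helicopter is moving away from it while the cyclist is moving toward the helicopter.
With source receding and observer approaching, f' = f · (v + v_o)/(v + v_s).
f' = 33.3 × (349 + 8)/(349 + 73.06) = 33.3 × 357/422.06 ≈ 28.2 Hz.

28.2 Hz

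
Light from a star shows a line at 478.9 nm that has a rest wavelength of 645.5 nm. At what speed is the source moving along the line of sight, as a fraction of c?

λ'/λ₀ = 0.7419 < 1 (blueshift), so the source is approaching.
λ'/λ₀ = √((1 − β)/(1 + β)) for an approaching source ⇒ β = (1 − r²)/(1 + r²) with r = λ'/λ₀.
β = (1 − 0.5504)/(1 + 0.5504) ≈ 0.290.

0.290c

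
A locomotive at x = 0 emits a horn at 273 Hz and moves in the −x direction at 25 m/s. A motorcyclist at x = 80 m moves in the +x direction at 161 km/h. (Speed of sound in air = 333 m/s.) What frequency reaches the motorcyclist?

161 km/h = 44.72 m/s.
The observer lies on the +x side, so the source is heading away from the observer and the observer is heading away from the source.
Both move, so f' = f · (v − v_o)/(v + v_s).
f' = 273 × (333 − 44.72)/(333 + 25) = 273 × 288.28/358 ≈ 220 Hz.

220 Hz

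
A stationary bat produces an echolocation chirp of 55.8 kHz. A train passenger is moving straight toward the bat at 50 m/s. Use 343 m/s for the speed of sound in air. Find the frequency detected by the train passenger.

63.9 kHz

Moving observer, stationary source: f' = f · (v + v_o)/v.
f' = 55.8 × (343 + 50)/343 = 55.8 × 393/343 ≈ 63.9 kHz.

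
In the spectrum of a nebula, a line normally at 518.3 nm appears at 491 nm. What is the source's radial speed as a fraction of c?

λ'/λ₀ = 0.9473 < 1 (blueshift), so the source is approaching.
λ'/λ₀ = √((1 − β)/(1 + β)) for an approaching source ⇒ β = (1 − r²)/(1 + r²) with r = λ'/λ₀.
β = (1 − 0.8974)/(1 + 0.8974) ≈ 0.054.

0.054c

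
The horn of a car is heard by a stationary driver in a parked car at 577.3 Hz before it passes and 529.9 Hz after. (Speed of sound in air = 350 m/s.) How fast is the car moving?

15.0 m/s

f₁/f₂ = (v + v_s)/(v − v_s), so v_s = v · (f₁ − f₂)/(f₁ + f₂).
v_s = 350 × (577.3 − 529.9)/(577.3 + 529.9) = 350 × 47.4/1107.2 ≈ 15.0 m/s.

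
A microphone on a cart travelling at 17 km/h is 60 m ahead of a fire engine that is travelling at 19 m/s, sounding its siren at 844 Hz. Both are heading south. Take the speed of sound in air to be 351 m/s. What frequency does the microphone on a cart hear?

880 Hz

17 km/h = 4.722 m/s.
The microphone on a cart is ahead, so the fire engine is moving toward it while the microphone on a cart is moving away from the fire engine.
With source approaching and observer receding, f' = f · (v − v_o)/(v − v_s).
f' = 844 × (351 − 4.722)/(351 − 19) = 844 × 346.28/332 ≈ 880 Hz.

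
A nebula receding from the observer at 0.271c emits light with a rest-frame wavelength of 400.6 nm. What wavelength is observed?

Relativistic Doppler for wavelength: λ' = λ₀ · √((1 + β)/(1 − β)).
λ' = 400.6 × √(1.2710/0.7290) = 400.6 × 1.32041 ≈ 529.0 nm.

529.0 nm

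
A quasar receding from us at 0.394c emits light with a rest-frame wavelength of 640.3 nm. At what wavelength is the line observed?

Relativistic Doppler for wavelength: λ' = λ₀ · √((1 + β)/(1 − β)).
λ' = 640.3 × √(1.3940/0.6060) = 640.3 × 1.51668 ≈ 971.1 nm.

971.1 nm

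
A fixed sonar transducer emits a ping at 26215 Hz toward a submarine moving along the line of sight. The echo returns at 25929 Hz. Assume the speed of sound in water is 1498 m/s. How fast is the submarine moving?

Double Doppler shift off a moving reflector: f₂ = f₀ · (v + u)/(v − u) (u > 0 toward emitter).
Rearranging, u = v · (f₂ − f₀)/(f₂ + f₀) = 1498 × -286/52144 ≈ -8.2 m/s.
So the submarine is moving at 8.2 m/s away from the emitter.

8.2 m/s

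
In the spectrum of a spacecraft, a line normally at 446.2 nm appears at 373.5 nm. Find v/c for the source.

0.176c

λ'/λ₀ = 0.8371 < 1 (blueshift), so the source is approaching.
λ'/λ₀ = √((1 − β)/(1 + β)) for an approaching source ⇒ β = (1 − r²)/(1 + r²) with r = λ'/λ₀.
β = (1 − 0.7007)/(1 + 0.7007) ≈ 0.176.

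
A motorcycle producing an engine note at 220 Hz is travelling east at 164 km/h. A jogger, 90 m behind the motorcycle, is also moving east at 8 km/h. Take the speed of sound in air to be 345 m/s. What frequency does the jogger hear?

164 km/h = 45.56 m/s; 8 km/h = 2.222 m/s.
The jogger is behind, so the motorcycle is moving away from it while the jogger is moving toward the motorcycle.
General Doppler shift: f' = f · (v + v_o)/(v + v_s).
f' = 220 × (345 + 2.222)/(345 + 45.56) = 220 × 347.22/390.56 ≈ 196 Hz.

196 Hz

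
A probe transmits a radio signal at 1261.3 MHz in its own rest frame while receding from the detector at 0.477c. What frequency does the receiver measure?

750.5 MHz

Relativistic Doppler for frequency: f' = f₀ · √((1 − β)/(1 + β)).
f' = 1261.3 × √(0.5230/1.4770) = 1261.3 × 0.59506 ≈ 750.5 MHz.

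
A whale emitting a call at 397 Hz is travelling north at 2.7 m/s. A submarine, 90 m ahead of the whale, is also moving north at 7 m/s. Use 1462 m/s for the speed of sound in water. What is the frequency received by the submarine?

The submarine is ahead, so the whale is moving toward it while the submarine is moving away from the whale.
With source approaching and observer receding, f' = f · (v − v_o)/(v − v_s).
f' = 397 × (1462 − 7)/(1462 − 2.7) = 397 × 1455/1459.3 ≈ 396 Hz.

396 Hz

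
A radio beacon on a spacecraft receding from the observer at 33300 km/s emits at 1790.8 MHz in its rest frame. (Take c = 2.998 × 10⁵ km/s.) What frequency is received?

β = v/c = 33300/299800 = 0.1111.
Relativistic Doppler for frequency: f' = f₀ · √((1 − β)/(1 + β)).
f' = 1790.8 × √(0.8889/1.1111) = 1790.8 × 0.89446 ≈ 1601.8 MHz.

1601.8 MHz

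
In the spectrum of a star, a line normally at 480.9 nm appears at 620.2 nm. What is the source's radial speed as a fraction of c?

0.249c

λ'/λ₀ = 1.2897 > 1 (redshift), so the source is receding.
λ'/λ₀ = √((1 + β)/(1 − β)) for a receding source ⇒ β = (r² − 1)/(r² + 1) with r = λ'/λ₀.
β = (1.6632 − 1)/(1.6632 + 1) ≈ 0.249.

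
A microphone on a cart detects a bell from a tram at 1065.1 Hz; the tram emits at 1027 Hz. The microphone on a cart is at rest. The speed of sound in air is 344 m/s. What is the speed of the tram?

12.3 m/s

f' > f, so the tram is approaching.
f' = f · v/(v − v_s) ⇒ v_s = v · |1 − f/f'|.
v_s = 344 × |1 − 1027/1065.1| = 344 × 0.03577 ≈ 12.3 m/s.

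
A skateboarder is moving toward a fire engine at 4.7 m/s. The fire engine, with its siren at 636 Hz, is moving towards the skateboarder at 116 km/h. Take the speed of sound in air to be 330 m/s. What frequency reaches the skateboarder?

715 Hz

116 km/h = 32.22 m/s.
General Doppler shift: f' = f · (v + v_o)/(v − v_s).
f' = 636 × (330 + 4.7)/(330 − 32.22) = 636 × 334.7/297.78 ≈ 715 Hz.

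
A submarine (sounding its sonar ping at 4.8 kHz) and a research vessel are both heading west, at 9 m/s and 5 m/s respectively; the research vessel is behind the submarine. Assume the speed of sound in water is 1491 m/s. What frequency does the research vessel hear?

The research vessel is behind, so the submarine is moving away from it while the research vessel is moving toward the submarine.
With source receding and observer approaching, f' = f · (v + v_o)/(v + v_s).
f' = 4.8 × (1491 + 5)/(1491 + 9) = 4.8 × 1496/1500 ≈ 4.79 kHz.

4.79 kHz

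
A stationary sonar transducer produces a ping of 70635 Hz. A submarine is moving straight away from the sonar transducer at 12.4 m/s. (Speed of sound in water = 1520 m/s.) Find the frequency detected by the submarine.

70059 Hz

Only the observer moves, away from the source, so f' = f · (v − v_o)/v.
f' = 70635 × (1520 − 12.4)/1520 = 70635 × 1507.6/1520 ≈ 70059 Hz.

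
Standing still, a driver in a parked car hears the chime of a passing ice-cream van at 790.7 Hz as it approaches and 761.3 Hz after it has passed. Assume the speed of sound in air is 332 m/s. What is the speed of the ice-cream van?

f₁/f₂ = (v + v_s)/(v − v_s), so v_s = v · (f₁ − f₂)/(f₁ + f₂).
v_s = 332 × (790.7 − 761.3)/(790.7 + 761.3) = 332 × 29.4/1552.0 ≈ 6.3 m/s.

6.3 m/s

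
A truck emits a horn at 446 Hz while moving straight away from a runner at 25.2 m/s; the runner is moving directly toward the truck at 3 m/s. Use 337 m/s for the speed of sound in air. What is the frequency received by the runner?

419 Hz

Both move, so f' = f · (v + v_o)/(v + v_s).
f' = 446 × (337 + 3)/(337 + 25.2) = 446 × 340/362.2 ≈ 419 Hz.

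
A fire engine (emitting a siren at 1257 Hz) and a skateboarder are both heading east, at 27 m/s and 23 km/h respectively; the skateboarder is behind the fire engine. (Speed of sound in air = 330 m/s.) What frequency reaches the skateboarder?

23 km/h = 6.389 m/s.
The skateboarder is behind, so the fire engine is moving away from it while the skateboarder is moving toward the fire engine.
With source receding and observer approaching, f' = f · (v + v_o)/(v + v_s).
f' = 1257 × (330 + 6.389)/(330 + 27) = 1257 × 336.39/357 ≈ 1184 Hz.

1184 Hz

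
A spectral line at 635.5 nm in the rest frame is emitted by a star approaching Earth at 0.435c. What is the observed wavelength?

Relativistic Doppler for wavelength: λ' = λ₀ · √((1 − β)/(1 + β)).
λ' = 635.5 × √(0.5650/1.4350) = 635.5 × 0.62748 ≈ 398.8 nm.

398.8 nm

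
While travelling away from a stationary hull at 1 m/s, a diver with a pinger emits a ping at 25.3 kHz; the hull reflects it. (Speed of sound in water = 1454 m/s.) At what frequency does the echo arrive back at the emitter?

The hull receives the sound from a moving source: f₁ = f₀ · v/(v + v_e) = 25.3 × 1454/1455 ≈ 25.3 kHz.
On the return leg the diver with a pinger is a moving observer: f₂ = f₁ · (v − v_e)/v = 25.3 × 1453/1454 ≈ 25.3 kHz.
Equivalently f₂ = f₀ · (v − v_e)/(v + v_e).

25.3 kHz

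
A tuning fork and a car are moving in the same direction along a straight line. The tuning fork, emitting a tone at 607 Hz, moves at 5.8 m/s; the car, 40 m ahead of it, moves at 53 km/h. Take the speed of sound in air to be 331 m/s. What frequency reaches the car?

53 km/h = 14.72 m/s.
The car is ahead, so the tuning fork is moving toward it while the car is moving away from the tuning fork.
Both move, so f' = f · (v − v_o)/(v − v_s).
f' = 607 × (331 − 14.72)/(331 − 5.8) = 607 × 316.28/325.2 ≈ 590 Hz.

590 Hz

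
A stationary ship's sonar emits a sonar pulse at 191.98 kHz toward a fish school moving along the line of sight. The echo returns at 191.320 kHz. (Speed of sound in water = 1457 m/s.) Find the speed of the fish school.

Double Doppler shift off a moving reflector: f₂ = f₀ · (v + u)/(v − u) (u > 0 toward emitter).
Rearranging, u = v · (f₂ − f₀)/(f₂ + f₀) = 1457 × -0.660/383.300 ≈ -2.51 m/s.
So the fish school is moving at 2.51 m/s away from the emitter.

2.51 m/s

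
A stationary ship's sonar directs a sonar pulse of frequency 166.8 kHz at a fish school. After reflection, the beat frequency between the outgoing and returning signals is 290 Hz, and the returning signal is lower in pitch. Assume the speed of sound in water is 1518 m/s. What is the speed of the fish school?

Double Doppler shift off a moving reflector: f₂ = f₀ · (v + u)/(v − u) (u > 0 toward emitter).
Returning signal is lower, so f₂ = f₀ − Δf = 166800 − 290 = 166510 Hz.
Rearranging, u = v · (f₂ − f₀)/(f₂ + f₀) = 1518 × -290/333310 ≈ -1.32 m/s.
So the fish school is moving at 1.32 m/s away from the emitter.

1.32 m/s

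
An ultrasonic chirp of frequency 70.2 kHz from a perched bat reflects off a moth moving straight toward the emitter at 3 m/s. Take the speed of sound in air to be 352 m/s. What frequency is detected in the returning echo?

The moth first receives the wave as a moving observer: f₁ = f₀ · (v + u)/v = 70.2 × (352 + 3)/352 ≈ 70.8 kHz.
On reflection it acts as a source moving toward the stationary detector: f₂ = f₁ · v/(v − u) = 70.8 × 352/349 ≈ 71.4 kHz.

71.4 kHz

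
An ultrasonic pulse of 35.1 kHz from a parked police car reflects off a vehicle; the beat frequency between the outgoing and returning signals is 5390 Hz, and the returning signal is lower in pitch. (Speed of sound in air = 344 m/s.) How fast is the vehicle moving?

Double Doppler shift off a moving reflector: f₂ = f₀ · (v + u)/(v − u) (u > 0 toward emitter).
Returning signal is lower, so f₂ = f₀ − Δf = 35100 − 5390 = 29710 Hz.
Rearranging, u = v · (f₂ − f₀)/(f₂ + f₀) = 344 × -5390/64810 ≈ -29 m/s.
So the vehicle is moving at 29 m/s away from the emitter.

29 m/s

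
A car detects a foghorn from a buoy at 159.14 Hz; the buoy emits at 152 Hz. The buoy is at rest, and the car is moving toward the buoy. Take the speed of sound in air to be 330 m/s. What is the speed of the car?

f' = f · (v + v_o)/v ⇒ v_o = v · |f'/f − 1|.
v_o = 330 × |159.14/152 − 1| = 330 × 0.04697 ≈ 15.5 m/s.

15.5 m/s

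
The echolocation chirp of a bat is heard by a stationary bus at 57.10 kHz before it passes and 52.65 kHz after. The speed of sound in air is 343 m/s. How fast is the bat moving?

13.9 m/s

f₁/f₂ = (v + v_s)/(v − v_s), so v_s = v · (f₁ − f₂)/(f₁ + f₂).
v_s = 343 × (57.10 − 52.65)/(57.10 + 52.65) = 343 × 4.45/109.75 ≈ 13.9 m/s.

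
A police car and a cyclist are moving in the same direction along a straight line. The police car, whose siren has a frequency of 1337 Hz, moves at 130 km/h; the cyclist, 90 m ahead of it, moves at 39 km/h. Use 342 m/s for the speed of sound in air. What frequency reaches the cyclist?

130 km/h = 36.11 m/s; 39 km/h = 10.83 m/s.
The cyclist is ahead, so the police car is moving toward it while the cyclist is moving away from the police car.
General Doppler shift: f' = f · (v − v_o)/(v − v_s).
f' = 1337 × (342 − 10.83)/(342 − 36.11) = 1337 × 331.17/305.89 ≈ 1447 Hz.

1447 Hz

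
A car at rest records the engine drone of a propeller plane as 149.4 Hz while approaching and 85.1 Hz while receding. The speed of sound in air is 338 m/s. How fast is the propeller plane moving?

93 m/s

f₁/f₂ = (v + v_s)/(v − v_s), so v_s = v · (f₁ − f₂)/(f₁ + f₂).
v_s = 338 × (149.4 − 85.1)/(149.4 + 85.1) = 338 × 64.3/234.5 ≈ 93 m/s.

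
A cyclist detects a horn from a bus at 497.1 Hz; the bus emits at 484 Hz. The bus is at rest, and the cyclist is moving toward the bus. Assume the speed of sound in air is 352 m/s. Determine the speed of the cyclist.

9.5 m/s

f' = f · (v + v_o)/v ⇒ v_o = v · |f'/f − 1|.
v_o = 352 × |497.1/484 − 1| = 352 × 0.02707 ≈ 9.5 m/s.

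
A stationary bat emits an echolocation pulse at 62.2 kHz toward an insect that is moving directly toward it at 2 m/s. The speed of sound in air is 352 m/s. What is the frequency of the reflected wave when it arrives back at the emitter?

62.9 kHz

At the insect (a moving observer), f₁ = f₀ · (v + u)/v = 62.2 × 354/352 ≈ 62.6 kHz.
The reflection then acts as a moving source: f₂ = f₁ · v/(v − u) ≈ 62.9 kHz.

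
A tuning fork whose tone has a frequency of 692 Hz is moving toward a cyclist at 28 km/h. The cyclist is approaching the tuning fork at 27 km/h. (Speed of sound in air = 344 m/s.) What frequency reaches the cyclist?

28 km/h = 7.778 m/s; 27 km/h = 7.5 m/s.
General Doppler shift: f' = f · (v + v_o)/(v − v_s).
f' = 692 × (344 + 7.5)/(344 − 7.778) = 692 × 351.5/336.22 ≈ 723 Hz.

723 Hz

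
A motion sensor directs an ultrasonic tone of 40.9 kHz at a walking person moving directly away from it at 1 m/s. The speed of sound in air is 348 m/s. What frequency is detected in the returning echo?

40.7 kHz

The walking person first receives the wave as a moving observer: f₁ = f₀ · (v − u)/v = 40.9 × (348 − 1)/348 ≈ 40.8 kHz.
On reflection it acts as a source moving away from the stationary detector: f₂ = f₁ · v/(v + u) = 40.8 × 348/349 ≈ 40.7 kHz.
Equivalently f₂ = f₀ · (v − u)/(v + u).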